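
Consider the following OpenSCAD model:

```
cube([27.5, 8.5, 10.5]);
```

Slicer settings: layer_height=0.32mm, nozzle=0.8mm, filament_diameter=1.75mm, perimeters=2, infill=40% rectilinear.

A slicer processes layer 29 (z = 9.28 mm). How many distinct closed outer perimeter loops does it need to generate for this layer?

1

At z = 9.28 mm: the cube (footprint 27.5×8.5) is included at this height. The result has 1 disconnected region.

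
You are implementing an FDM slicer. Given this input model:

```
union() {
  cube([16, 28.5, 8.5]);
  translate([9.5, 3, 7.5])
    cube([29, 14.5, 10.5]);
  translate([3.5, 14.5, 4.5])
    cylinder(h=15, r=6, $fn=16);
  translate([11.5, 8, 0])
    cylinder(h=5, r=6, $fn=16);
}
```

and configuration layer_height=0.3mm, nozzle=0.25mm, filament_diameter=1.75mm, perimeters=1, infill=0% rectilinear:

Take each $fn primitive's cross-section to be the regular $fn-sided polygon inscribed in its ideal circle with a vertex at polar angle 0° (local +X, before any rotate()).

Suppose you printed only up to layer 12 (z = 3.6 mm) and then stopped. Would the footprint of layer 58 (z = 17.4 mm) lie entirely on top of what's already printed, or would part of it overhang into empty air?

part overhangs

Compare the two slices. At z = 3.6: the cube is present — its section is the full 16×28.5 rectangle (area 456.00 mm²); the cube at (9.5, 3) does not reach this height (z outside [7.5, 18]); the cylinder at (3.5, 14.5) is not intersected at this z (z outside [4.5, 19.5]); the r=6 cylinder at (11.5, 8) gives a regular 16-gon of circumradius 6 (constant along its height) (area = (16/2)·6.000²·sin(360°/16) = 110.21 mm²); Combining (union): the regions partially overlap — summed areas 566.21 mm² minus the doubly-counted overlap 102.74 mm² gives 463.47 mm² — area = 463.47 mm². At z = 17.4: the cube is not intersected at this z (z outside [0, 8.5]); the cube at (9.5, 3) (footprint 29×14.5) is included at this height (area 420.50 mm²); the cylinder at (3.5, 14.5): section is a regular 16-gon, circumradius r=6 (area = (16/2)·6.000²·sin(360°/16) = 110.21 mm²); the cylinder at (11.5, 8) is absent (z outside [0, 5]); Taking the union: the 2 present regions are separate (no shared area or edge), so areas and boundary lengths simply add and each stays a separate island — area = 530.71 mm². Checking containment: at z = 17.4 the cross-section extends beyond the z = 3.6 cross-section by about 335.00 mm².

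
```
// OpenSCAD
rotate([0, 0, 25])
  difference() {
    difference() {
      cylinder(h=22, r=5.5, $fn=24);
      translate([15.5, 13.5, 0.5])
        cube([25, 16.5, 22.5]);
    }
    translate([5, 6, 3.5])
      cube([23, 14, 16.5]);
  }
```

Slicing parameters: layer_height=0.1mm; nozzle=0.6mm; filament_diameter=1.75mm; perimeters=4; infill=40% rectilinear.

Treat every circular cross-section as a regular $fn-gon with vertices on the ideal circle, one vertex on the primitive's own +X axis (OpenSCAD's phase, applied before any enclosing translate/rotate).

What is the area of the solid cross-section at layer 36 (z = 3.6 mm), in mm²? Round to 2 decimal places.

93.95 mm²

At z = 3.6 mm: the r=5.5 cylinder contributes a regular 24-gon of circumradius 5.5 (area = (24/2)·5.500²·sin(360°/24) = 93.95 mm²); the 25×16.5 cube at (15.5, 13.5) contributes its full rectangle (area 412.50 mm²); Taking the first minus the rest: starting from the r=5.5 cylinder (93.95 mm²), the 25×16.5 cube at (15.5, 13.5) misses the remaining region (no effect) — area = 93.95 mm²; the cube at (5, 6) is present — its section is the full 23×14 rectangle (area 322.00 mm²); After the difference (first − rest): starting from the result so far (93.95 mm²), the 23×14 cube at (5, 6) misses the remaining region (no effect) — area = 93.95 mm²; (whole slice rotated 25° about Z — lengths, areas and connectivity unchanged). Overall, the cross-section is a single solid region. Net area = 93.95 mm².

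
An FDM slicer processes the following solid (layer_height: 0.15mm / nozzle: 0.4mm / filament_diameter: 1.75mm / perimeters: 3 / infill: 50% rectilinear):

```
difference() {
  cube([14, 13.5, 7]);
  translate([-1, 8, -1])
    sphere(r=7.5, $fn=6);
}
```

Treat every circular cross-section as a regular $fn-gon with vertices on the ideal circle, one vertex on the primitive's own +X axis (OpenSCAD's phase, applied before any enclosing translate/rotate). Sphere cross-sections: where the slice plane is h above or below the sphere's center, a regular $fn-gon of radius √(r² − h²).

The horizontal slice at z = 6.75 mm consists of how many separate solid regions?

At z = 6.75 mm: the cube (footprint 14×13.5) is included at this height; the sphere at (-1, 8) is absent (|z−center|=7.750 > r=7.5); Subtracting the remaining from the first: none of the subtracted shapes is present at this height, so the 14×13.5 cube is unchanged — 1 connected region. The result has 1 disconnected region.

1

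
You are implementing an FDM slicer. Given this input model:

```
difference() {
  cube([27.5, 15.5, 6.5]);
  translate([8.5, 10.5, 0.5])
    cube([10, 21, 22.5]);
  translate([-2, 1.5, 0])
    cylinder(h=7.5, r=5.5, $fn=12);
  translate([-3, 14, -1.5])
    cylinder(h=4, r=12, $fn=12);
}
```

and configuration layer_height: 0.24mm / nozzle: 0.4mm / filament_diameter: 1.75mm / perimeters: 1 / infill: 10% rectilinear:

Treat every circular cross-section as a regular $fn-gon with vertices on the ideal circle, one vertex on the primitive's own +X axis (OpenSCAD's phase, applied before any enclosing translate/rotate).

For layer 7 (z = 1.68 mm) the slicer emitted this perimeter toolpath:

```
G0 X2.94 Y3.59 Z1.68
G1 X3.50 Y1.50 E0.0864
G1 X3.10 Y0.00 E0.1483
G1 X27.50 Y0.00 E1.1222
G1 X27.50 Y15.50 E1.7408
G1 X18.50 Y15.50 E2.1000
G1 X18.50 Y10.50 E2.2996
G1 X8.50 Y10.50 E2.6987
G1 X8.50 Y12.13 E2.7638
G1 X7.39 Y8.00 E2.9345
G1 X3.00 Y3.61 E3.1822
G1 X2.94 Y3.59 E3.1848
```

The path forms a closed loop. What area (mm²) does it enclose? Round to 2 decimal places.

280.25 mm²

Apply the shoelace formula to the sequence of (X, Y) vertices; enclosed area = 280.25 mm².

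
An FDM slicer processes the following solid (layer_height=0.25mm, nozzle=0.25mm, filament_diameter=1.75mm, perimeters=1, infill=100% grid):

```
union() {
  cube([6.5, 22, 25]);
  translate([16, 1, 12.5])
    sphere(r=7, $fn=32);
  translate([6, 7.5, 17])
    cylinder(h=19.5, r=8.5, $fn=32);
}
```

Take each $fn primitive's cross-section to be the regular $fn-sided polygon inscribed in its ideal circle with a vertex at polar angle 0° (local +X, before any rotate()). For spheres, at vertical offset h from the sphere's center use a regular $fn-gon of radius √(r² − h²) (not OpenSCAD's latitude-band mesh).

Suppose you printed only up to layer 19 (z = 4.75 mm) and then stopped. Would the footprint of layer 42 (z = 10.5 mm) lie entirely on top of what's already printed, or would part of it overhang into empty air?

part overhangs

Compare the two slices. At z = 4.75: the cube (footprint 6.5×22) is included at this height (area 143.00 mm²); the sphere at (16, 1) is not intersected at this z (|z−center|=7.750 > r=7); the cylinder at (6, 7.5) is absent (z outside [17, 36.5]); Combining (union): only the 6.5×22 cube is present, so the union is just that shape — area = 143.00 mm². At z = 10.5: the cube (footprint 6.5×22) is included at this height (area 143.00 mm²); the sphere at (16, 1): section is a regular 32-gon, circumradius = √(r²−h²) = √(7²−2²) = 6.708 (area = (32/2)·6.708²·sin(360°/32) = 140.47 mm²); the cylinder at (6, 7.5) is not intersected at this z (z outside [17, 36.5]); Taking the union: the 2 present regions are separate (no shared area or edge), so areas and boundary lengths simply add and each stays a separate island — area = 283.47 mm². Checking containment: at z = 10.5 the cross-section extends beyond the z = 4.75 cross-section by about 140.47 mm².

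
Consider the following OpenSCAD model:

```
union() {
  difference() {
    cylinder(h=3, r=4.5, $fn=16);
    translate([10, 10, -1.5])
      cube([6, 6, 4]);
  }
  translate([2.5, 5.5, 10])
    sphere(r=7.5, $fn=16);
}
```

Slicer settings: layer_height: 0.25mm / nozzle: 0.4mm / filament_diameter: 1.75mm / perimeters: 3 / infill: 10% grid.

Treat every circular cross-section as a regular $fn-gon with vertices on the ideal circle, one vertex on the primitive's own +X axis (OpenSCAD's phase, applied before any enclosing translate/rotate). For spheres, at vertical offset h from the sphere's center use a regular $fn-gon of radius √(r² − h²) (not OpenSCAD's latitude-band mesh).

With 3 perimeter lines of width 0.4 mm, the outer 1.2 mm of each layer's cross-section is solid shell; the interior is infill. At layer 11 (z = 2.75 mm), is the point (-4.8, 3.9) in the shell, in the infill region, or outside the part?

At z = 2.75 mm: the r=4.5 cylinder contributes a regular 16-gon of circumradius 4.5; the cube at (10, 10) is not intersected at this z (z outside [-1.5, 2.5]); Subtracting the remaining from the first: none of the subtracted shapes is present at this height, so the r=4.5 cylinder is unchanged — 1 connected region; the r=7.5 sphere at (2.5, 5.5) slices to a regular 16-gon of circumradius 1.920 (√(r²−h²) with h=7.25 from center); Combining (union): the regions partially overlap (shared area 0.35 mm²), so overlapping operands fuse into one piece — 1 connected region. Overall, the cross-section is a single solid region. The nearest boundary edge runs (-4.16, 1.72)→(-3.18, 3.18); distance from the point to it = 1.74 mm. The point is not inside any of the regions above, so it lies outside the cross-section (1.74 mm from the nearest boundary).

outside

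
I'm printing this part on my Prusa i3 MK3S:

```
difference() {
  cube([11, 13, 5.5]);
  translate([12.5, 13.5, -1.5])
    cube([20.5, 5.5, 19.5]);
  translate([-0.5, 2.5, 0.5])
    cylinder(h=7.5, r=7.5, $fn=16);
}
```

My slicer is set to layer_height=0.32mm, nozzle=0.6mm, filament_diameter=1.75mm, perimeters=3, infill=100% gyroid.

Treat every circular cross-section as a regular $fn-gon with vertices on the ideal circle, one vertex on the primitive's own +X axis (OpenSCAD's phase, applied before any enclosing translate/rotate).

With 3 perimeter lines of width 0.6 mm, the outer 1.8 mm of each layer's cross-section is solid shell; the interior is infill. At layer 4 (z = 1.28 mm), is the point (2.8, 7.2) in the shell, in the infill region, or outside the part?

At z = 1.28 mm: the cube is present — its section is the full 11×13 rectangle; the cube at (12.5, 13.5) (footprint 20.5×5.5) is included at this height; the cylinder at (-0.5, 2.5): section is a regular 16-gon, circumradius r=7.5; Subtracting the remaining from the first: starting from the 11×13 cube, the 20.5×5.5 cube at (12.5, 13.5) misses the remaining region (no effect); the r=7.5 cylinder at (-0.5, 2.5) partially overlaps it — only the 56.21 mm² overlap (of its 172.21 mm²) is removed, clipping the outline — 1 connected region. Overall, the cross-section is a single solid region. The nearest boundary edge runs (4.80, 7.80)→(2.37, 9.43); distance from the point to it = 1.61 mm. The point is not inside any of the regions above, so it lies outside the cross-section (1.61 mm from the nearest boundary).

outside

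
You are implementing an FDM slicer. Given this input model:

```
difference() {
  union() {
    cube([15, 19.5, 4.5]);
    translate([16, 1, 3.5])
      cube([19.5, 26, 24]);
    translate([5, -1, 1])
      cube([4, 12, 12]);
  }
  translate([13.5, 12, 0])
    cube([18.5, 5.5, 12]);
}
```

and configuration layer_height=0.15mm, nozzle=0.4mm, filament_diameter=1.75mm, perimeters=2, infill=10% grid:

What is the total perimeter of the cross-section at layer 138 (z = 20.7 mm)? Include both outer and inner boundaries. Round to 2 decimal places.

At z = 20.7 mm: the cube is absent (z outside [0, 4.5]); the cube at (16, 1) is present — its section is the full 19.5×26 rectangle (perimeter 91.00 mm); the cube at (5, -1) is not intersected at this z (z outside [1, 13]); Taking the union: only the 19.5×26 cube at (16, 1) is present, so the union is just that shape — boundary = 91.00 mm; the cube at (13.5, 12) does not reach this height (z outside [0, 12]); After the difference (first − rest): none of the subtracted shapes is present at this height, so the result so far is unchanged — boundary = 91.00 mm. Overall, the cross-section is a single solid region. Total boundary length (outer) = 91.00 mm.

91.00 mm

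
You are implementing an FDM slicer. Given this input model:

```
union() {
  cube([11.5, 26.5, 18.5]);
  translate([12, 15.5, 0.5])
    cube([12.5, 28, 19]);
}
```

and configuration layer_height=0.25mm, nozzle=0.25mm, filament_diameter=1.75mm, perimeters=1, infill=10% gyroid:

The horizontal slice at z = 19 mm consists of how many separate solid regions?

At z = 19 mm: the cube is absent (z outside [0, 18.5]); the cube at (12, 15.5) is present — its section is the full 12.5×28 rectangle; Merging all regions: only the 12.5×28 cube at (12, 15.5) is present, so the union is just that shape — 1 connected region. The result has 1 disconnected region.

1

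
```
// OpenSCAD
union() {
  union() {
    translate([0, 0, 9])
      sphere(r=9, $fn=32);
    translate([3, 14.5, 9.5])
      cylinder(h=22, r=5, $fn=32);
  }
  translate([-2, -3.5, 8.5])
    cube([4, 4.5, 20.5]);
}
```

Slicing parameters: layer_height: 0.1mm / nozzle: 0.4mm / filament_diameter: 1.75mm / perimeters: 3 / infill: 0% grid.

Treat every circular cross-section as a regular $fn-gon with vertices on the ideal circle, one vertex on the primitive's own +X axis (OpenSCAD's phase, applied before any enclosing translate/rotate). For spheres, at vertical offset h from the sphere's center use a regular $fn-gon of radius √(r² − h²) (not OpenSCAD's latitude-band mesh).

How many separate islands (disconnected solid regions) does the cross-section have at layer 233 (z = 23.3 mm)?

At z = 23.3 mm: the sphere is not intersected at this z (|z−center|=14.300 > r=9); the r=5 cylinder at (3, 14.5) contributes a regular 32-gon of circumradius 5; Combining (union): only the r=5 cylinder at (3, 14.5) is present, so the union is just that shape — 1 connected region; the cube at (-2, -3.5) (footprint 4×4.5) is included at this height; Taking the union: the 2 present regions are separate (no shared area or edge), so areas and boundary lengths simply add and each stays a separate island — 2 connected regions. Overall, the cross-section has 2 separate islands. Island count = 2.

2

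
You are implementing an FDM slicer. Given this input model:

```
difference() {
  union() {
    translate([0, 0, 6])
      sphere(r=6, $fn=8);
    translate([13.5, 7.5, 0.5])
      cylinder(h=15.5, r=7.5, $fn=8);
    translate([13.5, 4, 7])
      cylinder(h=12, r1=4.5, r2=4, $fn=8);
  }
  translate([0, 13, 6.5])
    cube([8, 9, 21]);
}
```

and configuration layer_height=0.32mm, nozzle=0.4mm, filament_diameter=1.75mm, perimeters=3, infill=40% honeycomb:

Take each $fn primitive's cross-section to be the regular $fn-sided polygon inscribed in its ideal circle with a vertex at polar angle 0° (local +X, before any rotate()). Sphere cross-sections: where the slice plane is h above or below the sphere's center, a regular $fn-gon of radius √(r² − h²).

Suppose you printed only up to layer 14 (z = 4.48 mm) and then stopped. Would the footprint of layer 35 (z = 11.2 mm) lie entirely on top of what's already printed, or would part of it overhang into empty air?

Compare the two slices. At z = 4.48: the sphere: section is a regular 8-gon, circumradius = √(r²−h²) = √(6²−1.52²) = 5.804 (area = (8/2)·5.804²·sin(360°/8) = 95.29 mm²); the r=7.5 cylinder at (13.5, 7.5) gives a regular 8-gon of circumradius 7.5 (constant along its height) (area = (8/2)·7.500²·sin(360°/8) = 159.10 mm²); the cone at (13.5, 4) is absent (z outside [7, 19]); Taking the union: the 2 present regions are separate (no shared area or edge), so areas and boundary lengths simply add and each stays a separate island — area = 254.39 mm²; the cube at (0, 13) is absent (z outside [6.5, 27.5]); After the difference (first − rest): none of the subtracted shapes is present at this height, so the result so far is unchanged — area = 254.39 mm². At z = 11.2: the r=6 sphere slices to a regular 8-gon of circumradius 2.993 (√(r²−h²) with h=5.2 from center) (area = (8/2)·2.993²·sin(360°/8) = 25.34 mm²); the cylinder at (13.5, 7.5): section is a regular 8-gon, circumradius r=7.5 (area = (8/2)·7.500²·sin(360°/8) = 159.10 mm²); the cone at (13.5, 4): at t=0.350 of its height the radius interpolates to r₁+(r₂−r₁)t = 4.325, giving a regular 8-gon of that circumradius (area = (8/2)·4.325²·sin(360°/8) = 52.91 mm²); Taking the union: the regions partially overlap — summed areas 237.35 mm² minus the doubly-counted overlap 50.87 mm² gives 186.48 mm² — area = 186.48 mm²; the cube at (0, 13) is present — its section is the full 8×9 rectangle (area 72.00 mm²); After the difference (first − rest): starting from that combined region (186.48 mm²), the 8×9 cube at (0, 13) misses the remaining region (no effect) — area = 186.48 mm². Checking containment: at z = 11.2 the cross-section extends beyond the z = 4.48 cross-section by about 2.04 mm².

part overhangs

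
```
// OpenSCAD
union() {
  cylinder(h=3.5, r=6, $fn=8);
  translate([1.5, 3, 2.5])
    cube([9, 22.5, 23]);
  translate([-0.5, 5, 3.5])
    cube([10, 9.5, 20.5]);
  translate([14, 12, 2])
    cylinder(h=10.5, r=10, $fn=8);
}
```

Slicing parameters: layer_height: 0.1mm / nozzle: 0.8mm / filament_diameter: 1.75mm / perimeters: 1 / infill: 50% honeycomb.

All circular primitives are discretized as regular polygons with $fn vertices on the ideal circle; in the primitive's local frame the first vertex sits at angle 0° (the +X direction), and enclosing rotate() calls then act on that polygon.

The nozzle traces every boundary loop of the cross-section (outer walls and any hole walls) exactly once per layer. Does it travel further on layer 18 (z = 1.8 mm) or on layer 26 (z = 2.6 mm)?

layer 26 (z = 2.6 mm)

Layer 18 (z = 1.8): the r=6 cylinder contributes a regular 8-gon of circumradius 6 (perimeter = 2·8·6.000·sin(180°/8) = 36.74 mm); the cube at (1.5, 3) is not intersected at this z (z outside [2.5, 25.5]); the cube at (-0.5, 5) is not intersected at this z (z outside [3.5, 24]); the cylinder at (14, 12) is not intersected at this z (z outside [2, 12.5]); Merging all regions: only the r=6 cylinder is present, so the union is just that shape — boundary = 36.74 mm. So its perimeter = 36.74 mm. Layer 26 (z = 2.6): the cylinder: section is a regular 8-gon, circumradius r=6 (perimeter = 2·8·6.000·sin(180°/8) = 36.74 mm); the cube at (1.5, 3) (footprint 9×22.5) is included at this height (perimeter 63.00 mm); the cube at (-0.5, 5) is not intersected at this z (z outside [3.5, 24]); the r=10 cylinder at (14, 12) contributes a regular 8-gon of circumradius 10 (perimeter = 2·8·10.000·sin(180°/8) = 61.23 mm); Merging all regions: the regions partially overlap (shared area 81.78 mm²), so the edge portions inside another operand are dropped and the merged outline is re-measured after clipping — boundary = 110.88 mm. So its perimeter = 110.88 mm. Layer 26 is larger (110.88 vs 36.74 mm).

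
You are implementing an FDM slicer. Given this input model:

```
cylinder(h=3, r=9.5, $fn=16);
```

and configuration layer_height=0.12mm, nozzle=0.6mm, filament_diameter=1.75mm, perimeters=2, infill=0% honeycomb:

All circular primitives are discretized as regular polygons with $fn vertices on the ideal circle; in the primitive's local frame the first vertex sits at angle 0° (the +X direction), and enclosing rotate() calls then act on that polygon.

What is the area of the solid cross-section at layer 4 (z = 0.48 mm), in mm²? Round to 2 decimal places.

At z = 0.48 mm: the r=9.5 cylinder contributes a regular 16-gon of circumradius 9.5 (area = (16/2)·9.500²·sin(360°/16) = 276.30 mm²). Overall, the cross-section is a single solid region. Net area = 276.30 mm².

276.30 mm²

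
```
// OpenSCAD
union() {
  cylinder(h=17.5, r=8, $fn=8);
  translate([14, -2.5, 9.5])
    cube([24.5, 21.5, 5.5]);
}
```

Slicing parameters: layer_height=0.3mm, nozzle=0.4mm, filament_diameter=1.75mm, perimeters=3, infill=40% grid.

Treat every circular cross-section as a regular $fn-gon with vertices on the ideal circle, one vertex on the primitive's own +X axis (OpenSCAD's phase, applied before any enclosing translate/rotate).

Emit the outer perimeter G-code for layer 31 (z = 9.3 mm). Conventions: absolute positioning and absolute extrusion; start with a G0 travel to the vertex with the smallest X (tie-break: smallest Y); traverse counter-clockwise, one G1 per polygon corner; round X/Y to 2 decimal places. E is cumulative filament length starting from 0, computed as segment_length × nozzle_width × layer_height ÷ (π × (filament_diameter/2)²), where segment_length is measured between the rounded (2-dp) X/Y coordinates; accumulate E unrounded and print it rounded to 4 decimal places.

At z = 9.3 mm: the r=8 cylinder gives a regular 8-gon of circumradius 8 (constant along its height); the cube at (14, -2.5) does not reach this height (z outside [9.5, 15]); Combining (union): only the r=8 cylinder is present, so the union is just that shape — 1 connected region. The outline is a single polygon with 8 vertices. Extrusion per mm of travel: 0.4 × 0.3 / (π × 0.875²) = 0.049890. Accumulating E over each segment gives final E = 2.4445.

G0 X-8.00 Y0.00 Z9.30
G1 X-5.66 Y-5.66 E0.3056
G1 X0.00 Y-8.00 E0.6111
G1 X5.66 Y-5.66 E0.9167
G1 X8.00 Y0.00 E1.2222
G1 X5.66 Y5.66 E1.5278
G1 X0.00 Y8.00 E1.8334
G1 X-5.66 Y5.66 E2.1389
G1 X-8.00 Y0.00 E2.4445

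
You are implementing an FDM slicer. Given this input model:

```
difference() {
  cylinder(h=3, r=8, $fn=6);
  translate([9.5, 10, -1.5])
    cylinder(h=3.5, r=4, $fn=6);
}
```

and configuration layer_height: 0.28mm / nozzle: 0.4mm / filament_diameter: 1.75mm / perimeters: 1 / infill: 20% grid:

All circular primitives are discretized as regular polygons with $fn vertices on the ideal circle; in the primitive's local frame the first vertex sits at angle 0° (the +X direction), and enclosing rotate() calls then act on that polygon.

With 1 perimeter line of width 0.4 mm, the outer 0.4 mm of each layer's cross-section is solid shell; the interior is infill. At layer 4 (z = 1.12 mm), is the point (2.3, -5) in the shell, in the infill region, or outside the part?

At z = 1.12 mm: the r=8 cylinder contributes a regular 6-gon of circumradius 8; the r=4 cylinder at (9.5, 10) contributes a regular 6-gon of circumradius 4; Subtracting the remaining from the first: starting from the r=8 cylinder, the r=4 cylinder at (9.5, 10) misses the remaining region (no effect) — 1 connected region. Overall, the cross-section is a single solid region. The nearest boundary edge runs (4.00, -6.93)→(-4.00, -6.93); distance from the point to it = 1.93 mm. The point is inside the cross-section and 1.93 mm from the nearest boundary — more than the 0.4 mm shell width (1 × 0.4), so it's in the infill interior.

infill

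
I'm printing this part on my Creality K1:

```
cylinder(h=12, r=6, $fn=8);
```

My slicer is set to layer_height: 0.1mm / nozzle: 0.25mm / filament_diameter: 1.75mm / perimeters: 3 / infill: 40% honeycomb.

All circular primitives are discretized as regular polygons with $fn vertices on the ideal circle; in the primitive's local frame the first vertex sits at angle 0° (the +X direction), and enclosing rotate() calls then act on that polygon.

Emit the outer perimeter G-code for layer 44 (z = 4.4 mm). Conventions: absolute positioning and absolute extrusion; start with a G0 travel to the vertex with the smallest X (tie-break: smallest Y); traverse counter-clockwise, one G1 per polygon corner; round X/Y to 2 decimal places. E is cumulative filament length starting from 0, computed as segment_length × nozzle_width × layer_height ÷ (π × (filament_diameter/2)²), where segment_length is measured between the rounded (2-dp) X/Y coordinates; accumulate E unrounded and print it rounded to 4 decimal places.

At z = 4.4 mm: the r=6 cylinder contributes a regular 8-gon of circumradius 6. The outline is a single polygon with 8 vertices. Extrusion per mm of travel: 0.25 × 0.1 / (π × 0.875²) = 0.010394. Accumulating E over each segment gives final E = 0.3817.

G0 X-6.00 Y0.00 Z4.40
G1 X-4.24 Y-4.24 E0.0477
G1 X0.00 Y-6.00 E0.0954
G1 X4.24 Y-4.24 E0.1431
G1 X6.00 Y0.00 E0.1909
G1 X4.24 Y4.24 E0.2386
G1 X0.00 Y6.00 E0.2863
G1 X-4.24 Y4.24 E0.3340
G1 X-6.00 Y0.00 E0.3817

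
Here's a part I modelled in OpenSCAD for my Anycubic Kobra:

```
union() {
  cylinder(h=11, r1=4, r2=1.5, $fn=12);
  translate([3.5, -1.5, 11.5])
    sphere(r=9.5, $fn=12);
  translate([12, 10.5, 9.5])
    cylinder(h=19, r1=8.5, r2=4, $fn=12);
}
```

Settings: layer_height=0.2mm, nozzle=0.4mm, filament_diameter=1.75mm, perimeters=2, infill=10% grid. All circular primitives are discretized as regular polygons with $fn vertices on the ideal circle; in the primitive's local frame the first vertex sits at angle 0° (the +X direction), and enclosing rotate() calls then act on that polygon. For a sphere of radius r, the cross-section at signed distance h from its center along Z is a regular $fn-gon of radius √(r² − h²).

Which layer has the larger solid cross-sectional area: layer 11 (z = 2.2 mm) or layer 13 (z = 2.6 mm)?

layer 13 (z = 2.6 mm)

Layer 11 (z = 2.2): the cone contributes a regular 12-gon of circumradius 3.500 (interpolated between r1=4 and r2=1.5 at t=0.200) (area = (12/2)·3.500²·sin(360°/12) = 36.75 mm²); the sphere at (3.5, -1.5): section is a regular 12-gon, circumradius = √(r²−h²) = √(9.5²−9.3²) = 1.939 (area = (12/2)·1.939²·sin(360°/12) = 11.28 mm²); the cone at (12, 10.5) is absent (z outside [9.5, 28.5]); Taking the union: the regions partially overlap — summed areas 48.03 mm² minus the doubly-counted overlap 3.60 mm² gives 44.43 mm² — area = 44.43 mm². So its area = 44.43 mm². Layer 13 (z = 2.6): the cone contributes a regular 12-gon of circumradius 3.409 (interpolated between r1=4 and r2=1.5 at t=0.236) (area = (12/2)·3.409²·sin(360°/12) = 34.87 mm²); the sphere at (3.5, -1.5): section is a regular 12-gon, circumradius = √(r²−h²) = √(9.5²−8.9²) = 3.323 (area = (12/2)·3.323²·sin(360°/12) = 33.12 mm²); the cone at (12, 10.5) does not reach this height (z outside [9.5, 28.5]); Taking the union: the regions partially overlap — summed areas 67.99 mm² minus the doubly-counted overlap 10.41 mm² gives 57.58 mm² — area = 57.58 mm². So its area = 57.58 mm². Layer 13 is larger (57.58 vs 44.43 mm²).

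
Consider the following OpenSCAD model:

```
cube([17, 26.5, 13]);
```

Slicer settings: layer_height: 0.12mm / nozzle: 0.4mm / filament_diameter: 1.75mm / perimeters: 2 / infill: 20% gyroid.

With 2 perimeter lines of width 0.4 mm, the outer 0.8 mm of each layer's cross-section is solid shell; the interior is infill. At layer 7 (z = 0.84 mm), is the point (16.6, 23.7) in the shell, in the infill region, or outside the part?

shell

At z = 0.84 mm: the cube is present — its section is the full 17×26.5 rectangle. Overall, the cross-section is a single solid region. The nearest boundary edge runs (17.00, 0.00)→(17.00, 26.50); distance from the point to it = 0.40 mm. The point is inside the cross-section, 0.40 mm from the nearest boundary — within the 0.8 mm shell band (2 × 0.4).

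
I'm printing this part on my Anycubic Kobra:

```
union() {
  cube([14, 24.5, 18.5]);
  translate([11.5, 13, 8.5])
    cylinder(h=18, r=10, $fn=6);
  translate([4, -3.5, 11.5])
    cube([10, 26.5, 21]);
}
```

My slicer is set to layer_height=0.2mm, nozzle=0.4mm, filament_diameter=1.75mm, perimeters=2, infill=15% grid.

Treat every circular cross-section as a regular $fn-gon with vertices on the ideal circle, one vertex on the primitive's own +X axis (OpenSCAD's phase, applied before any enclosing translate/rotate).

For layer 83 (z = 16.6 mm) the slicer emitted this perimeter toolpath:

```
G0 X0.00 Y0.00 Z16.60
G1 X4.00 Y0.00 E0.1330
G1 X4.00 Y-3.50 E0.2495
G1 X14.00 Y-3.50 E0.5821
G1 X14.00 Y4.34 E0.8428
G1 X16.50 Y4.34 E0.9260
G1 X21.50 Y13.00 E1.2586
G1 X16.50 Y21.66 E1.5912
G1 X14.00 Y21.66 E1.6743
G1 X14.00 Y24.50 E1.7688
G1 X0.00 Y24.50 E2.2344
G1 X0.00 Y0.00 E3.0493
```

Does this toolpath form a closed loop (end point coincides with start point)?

Start point (G0): (0.00, 0.00). End point (last G1): the path returns to the start — closed.

yes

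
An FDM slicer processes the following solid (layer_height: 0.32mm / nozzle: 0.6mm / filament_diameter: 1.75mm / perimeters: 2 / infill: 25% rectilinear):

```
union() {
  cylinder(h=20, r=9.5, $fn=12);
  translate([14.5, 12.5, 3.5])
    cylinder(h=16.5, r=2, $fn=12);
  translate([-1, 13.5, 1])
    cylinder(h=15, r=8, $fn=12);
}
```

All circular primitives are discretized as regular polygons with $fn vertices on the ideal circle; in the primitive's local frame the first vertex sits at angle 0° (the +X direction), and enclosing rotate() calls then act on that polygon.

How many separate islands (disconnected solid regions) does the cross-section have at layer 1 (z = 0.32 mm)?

1

At z = 0.32 mm: the r=9.5 cylinder gives a regular 12-gon of circumradius 9.5 (constant along its height); the cylinder at (14.5, 12.5) is not intersected at this z (z outside [3.5, 20]); the cylinder at (-1, 13.5) does not reach this height (z outside [1, 16]); Combining (union): only the r=9.5 cylinder is present, so the union is just that shape — 1 connected region. Overall, the cross-section is a single solid region. Island count = 1.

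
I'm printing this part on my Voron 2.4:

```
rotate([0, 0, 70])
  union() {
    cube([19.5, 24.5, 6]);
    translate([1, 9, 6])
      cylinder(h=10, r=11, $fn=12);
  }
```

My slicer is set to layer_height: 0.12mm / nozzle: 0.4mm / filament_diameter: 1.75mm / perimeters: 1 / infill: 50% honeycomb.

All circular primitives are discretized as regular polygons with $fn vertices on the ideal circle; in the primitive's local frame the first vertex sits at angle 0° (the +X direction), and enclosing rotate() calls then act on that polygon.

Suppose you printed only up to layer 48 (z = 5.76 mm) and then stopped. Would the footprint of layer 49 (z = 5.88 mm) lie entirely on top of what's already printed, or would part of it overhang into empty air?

Compare the two slices. At z = 5.76: the 19.5×24.5 cube contributes its full rectangle (area 477.75 mm²); the cylinder at (1, 9) does not reach this height (z outside [6, 16]); Taking the union: only the 19.5×24.5 cube is present, so the union is just that shape — area = 477.75 mm²; (whole slice rotated 70° about Z — lengths, areas and connectivity unchanged). At z = 5.88: the 19.5×24.5 cube contributes its full rectangle (area 477.75 mm²); the cylinder at (1, 9) is absent (z outside [6, 16]); Merging all regions: only the 19.5×24.5 cube is present, so the union is just that shape — area = 477.75 mm²; (whole slice rotated 70° about Z — lengths, areas and connectivity unchanged). Checking containment: the cross-section at z = 5.88 is a subset of the cross-section at z = 5.76.

entirely on top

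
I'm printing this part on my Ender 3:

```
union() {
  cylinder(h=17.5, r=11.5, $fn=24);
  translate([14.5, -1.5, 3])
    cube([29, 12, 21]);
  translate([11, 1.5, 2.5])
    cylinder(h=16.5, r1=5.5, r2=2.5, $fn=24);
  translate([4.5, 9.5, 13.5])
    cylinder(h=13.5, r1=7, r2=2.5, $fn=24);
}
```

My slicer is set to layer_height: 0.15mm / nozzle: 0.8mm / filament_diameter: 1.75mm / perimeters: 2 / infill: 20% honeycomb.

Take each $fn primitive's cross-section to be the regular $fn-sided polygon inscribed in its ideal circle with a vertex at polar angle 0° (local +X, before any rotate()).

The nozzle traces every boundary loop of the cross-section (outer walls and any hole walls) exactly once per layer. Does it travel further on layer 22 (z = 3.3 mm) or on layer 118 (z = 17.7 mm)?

Layer 22 (z = 3.3): the r=11.5 cylinder contributes a regular 24-gon of circumradius 11.5 (perimeter = 2·24·11.500·sin(180°/24) = 72.05 mm); the 29×12 cube at (14.5, -1.5) contributes its full rectangle (perimeter 82.00 mm); the cone at (11, 1.5): at t=0.048 of its height the radius interpolates to r₁+(r₂−r₁)t = 5.355, giving a regular 24-gon of that circumradius (perimeter = 2·24·5.355·sin(180°/24) = 33.55 mm); the cone at (4.5, 9.5) does not reach this height (z outside [13.5, 27]); Taking the union: the regions partially overlap (shared area 53.25 mm²), so the edge portions inside another operand are dropped and the merged outline is re-measured after clipping — boundary = 146.17 mm. So its perimeter = 146.17 mm. Layer 118 (z = 17.7): the cylinder does not reach this height (z outside [0, 17.5]); the cube at (14.5, -1.5) (footprint 29×12) is included at this height (perimeter 82.00 mm); the cone at (11, 1.5) (r1=5.5→r2=2.5) has section circumradius 2.736 here — a regular 24-gon (perimeter = 2·24·2.736·sin(180°/24) = 17.14 mm); the cone at (4.5, 9.5): at t=0.311 of its height the radius interpolates to r₁+(r₂−r₁)t = 5.600, giving a regular 24-gon of that circumradius (perimeter = 2·24·5.600·sin(180°/24) = 35.09 mm); Merging all regions: the 3 present regions are separate (no shared area or edge), so areas and boundary lengths simply add and each stays a separate island — boundary = 134.23 mm. So its perimeter = 134.23 mm. Layer 22 is larger (146.17 vs 134.23 mm).

layer 22 (z = 3.3 mm)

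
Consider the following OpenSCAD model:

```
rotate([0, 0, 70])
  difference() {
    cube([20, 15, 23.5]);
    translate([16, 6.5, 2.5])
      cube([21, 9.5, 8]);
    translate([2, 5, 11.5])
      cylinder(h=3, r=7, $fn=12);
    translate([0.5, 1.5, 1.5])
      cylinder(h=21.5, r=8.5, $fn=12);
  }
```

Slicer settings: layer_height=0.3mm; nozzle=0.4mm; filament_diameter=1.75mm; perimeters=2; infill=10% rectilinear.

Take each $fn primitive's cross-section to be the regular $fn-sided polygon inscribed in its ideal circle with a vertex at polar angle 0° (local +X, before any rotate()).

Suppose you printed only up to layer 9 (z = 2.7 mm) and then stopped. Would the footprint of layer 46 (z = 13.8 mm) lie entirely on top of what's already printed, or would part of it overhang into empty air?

part overhangs

Compare the two slices. At z = 2.7: the cube is present — its section is the full 20×15 rectangle (area 300.00 mm²); the 21×9.5 cube at (16, 6.5) contributes its full rectangle (area 199.50 mm²); the cylinder at (2, 5) does not reach this height (z outside [11.5, 14.5]); the r=8.5 cylinder at (0.5, 1.5) contributes a regular 12-gon of circumradius 8.5 (area = (12/2)·8.500²·sin(360°/12) = 216.75 mm²); After the difference (first − rest): starting from the 20×15 cube (300.00 mm²), the 21×9.5 cube at (16, 6.5) partially overlaps it — only the 34.00 mm² overlap (of its 199.50 mm²) is removed, clipping the outline; the r=8.5 cylinder at (0.5, 1.5) partially overlaps it — only the 71.60 mm² overlap (of its 216.75 mm²) is removed, clipping the outline — area = 194.40 mm²; (rotated 70° about Z; rotation is an isometry so areas/perimeters/island counts are preserved). At z = 13.8: the 20×15 cube contributes its full rectangle (area 300.00 mm²); the cube at (16, 6.5) is not intersected at this z (z outside [2.5, 10.5]); the r=7 cylinder at (2, 5) gives a regular 12-gon of circumradius 7 (constant along its height) (area = (12/2)·7.000²·sin(360°/12) = 147.00 mm²); the cylinder at (0.5, 1.5): section is a regular 12-gon, circumradius r=8.5 (area = (12/2)·8.500²·sin(360°/12) = 216.75 mm²); Subtracting the remaining from the first: starting from the 20×15 cube (300.00 mm²), the r=7 cylinder at (2, 5) partially overlaps it — only the 91.04 mm² overlap (of its 147.00 mm²) is removed, clipping the outline; the r=8.5 cylinder at (0.5, 1.5) partially overlaps it — only the 3.05 mm² overlap (of its 216.75 mm²) is removed, clipping the outline — area = 205.91 mm²; (whole slice rotated 70° about Z — lengths, areas and connectivity unchanged). Checking containment: at z = 13.8 the cross-section extends beyond the z = 2.7 cross-section by about 34.00 mm².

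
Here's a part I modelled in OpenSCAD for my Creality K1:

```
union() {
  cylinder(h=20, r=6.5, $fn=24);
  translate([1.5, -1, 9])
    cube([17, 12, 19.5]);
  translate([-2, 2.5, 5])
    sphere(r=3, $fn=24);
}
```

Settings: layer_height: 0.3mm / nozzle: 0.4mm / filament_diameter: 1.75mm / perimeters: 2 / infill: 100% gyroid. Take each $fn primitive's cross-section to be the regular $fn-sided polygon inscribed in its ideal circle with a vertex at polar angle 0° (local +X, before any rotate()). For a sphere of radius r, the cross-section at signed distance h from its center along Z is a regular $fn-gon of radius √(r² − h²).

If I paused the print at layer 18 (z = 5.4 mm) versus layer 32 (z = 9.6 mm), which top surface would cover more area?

layer 32 (z = 9.6 mm)

Layer 18 (z = 5.4): the r=6.5 cylinder gives a regular 24-gon of circumradius 6.5 (constant along its height) (area = (24/2)·6.500²·sin(360°/24) = 131.22 mm²); the cube at (1.5, -1) does not reach this height (z outside [9, 28.5]); the sphere at (-2, 2.5): section is a regular 24-gon, circumradius = √(r²−h²) = √(3²−0.4²) = 2.973 (area = (24/2)·2.973²·sin(360°/24) = 27.46 mm²); Combining (union): the r=3 sphere at (-2, 2.5) lies entirely inside the r=6.5 cylinder, so the union is just the r=6.5 cylinder — area = 131.22 mm². So its area = 131.22 mm². Layer 32 (z = 9.6): the r=6.5 cylinder contributes a regular 24-gon of circumradius 6.5 (area = (24/2)·6.500²·sin(360°/24) = 131.22 mm²); the 17×12 cube at (1.5, -1) contributes its full rectangle (area 204.00 mm²); the sphere at (-2, 2.5) does not reach this height (|z−center|=4.600 > r=3); Taking the union: the regions partially overlap — summed areas 335.22 mm² minus the doubly-counted overlap 28.14 mm² gives 307.08 mm² — area = 307.08 mm². So its area = 307.08 mm². Layer 32 is larger (307.08 vs 131.22 mm²).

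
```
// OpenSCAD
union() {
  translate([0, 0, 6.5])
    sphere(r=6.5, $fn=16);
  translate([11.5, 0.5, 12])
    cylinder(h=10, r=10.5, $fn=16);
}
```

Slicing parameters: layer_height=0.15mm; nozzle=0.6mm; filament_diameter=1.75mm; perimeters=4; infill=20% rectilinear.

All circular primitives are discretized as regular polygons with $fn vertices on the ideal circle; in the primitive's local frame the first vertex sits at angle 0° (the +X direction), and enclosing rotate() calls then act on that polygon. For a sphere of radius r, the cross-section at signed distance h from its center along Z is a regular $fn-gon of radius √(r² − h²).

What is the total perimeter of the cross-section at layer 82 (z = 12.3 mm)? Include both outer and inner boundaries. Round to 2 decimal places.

72.86 mm

At z = 12.3 mm: the r=6.5 sphere contributes a regular 16-gon of circumradius √(6.5²−5.8²) = 2.934 (perimeter = 2·16·2.934·sin(180°/16) = 18.32 mm); the r=10.5 cylinder at (11.5, 0.5) gives a regular 16-gon of circumradius 10.5 (constant along its height) (perimeter = 2·16·10.500·sin(180°/16) = 65.55 mm); Merging all regions: the regions partially overlap (shared area 6.10 mm²), so the edge portions inside another operand are dropped and the merged outline is re-measured after clipping — boundary = 72.86 mm. Overall, the cross-section is a single solid region. Total boundary length (outer) = 72.86 mm.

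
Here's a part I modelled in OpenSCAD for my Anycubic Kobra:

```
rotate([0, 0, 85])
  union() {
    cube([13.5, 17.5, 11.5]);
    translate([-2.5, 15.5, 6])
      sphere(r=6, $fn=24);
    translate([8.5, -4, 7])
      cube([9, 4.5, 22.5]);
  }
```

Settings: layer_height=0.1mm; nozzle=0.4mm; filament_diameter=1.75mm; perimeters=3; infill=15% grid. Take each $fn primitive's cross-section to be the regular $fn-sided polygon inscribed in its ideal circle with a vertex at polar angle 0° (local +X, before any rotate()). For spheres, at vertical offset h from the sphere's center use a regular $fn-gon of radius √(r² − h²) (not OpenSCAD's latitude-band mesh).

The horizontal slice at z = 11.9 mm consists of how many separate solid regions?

2

At z = 11.9 mm: the cube is not intersected at this z (z outside [0, 11.5]); the r=6 sphere at (-2.5, 15.5) contributes a regular 24-gon of circumradius √(6²−5.9²) = 1.091; the cube at (8.5, -4) is present — its section is the full 9×4.5 rectangle; Combining (union): the 2 present regions are separate (no shared area or edge), so areas and boundary lengths simply add and each stays a separate island — 2 connected regions; (whole slice rotated 85° about Z — lengths, areas and connectivity unchanged). The result has 2 disconnected regions.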